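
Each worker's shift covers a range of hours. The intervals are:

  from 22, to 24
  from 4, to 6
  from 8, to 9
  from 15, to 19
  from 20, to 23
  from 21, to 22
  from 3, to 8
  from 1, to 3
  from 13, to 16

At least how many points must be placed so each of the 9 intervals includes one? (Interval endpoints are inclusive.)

Sort by right endpoint; whenever an interval is uncovered, place a point at its right end.
By right end: [1,3]  [4,6]  [3,8]  [8,9]  [13,16]  [15,19]  [21,22]  [20,23]  [22,24]
[1,3] uncovered → point at 3; [4,6] uncovered → point at 6; [8,9] uncovered → point at 9; [13,16] uncovered → point at 16; [21,22] uncovered → point at 22.
Points: 3, 6, 9, 16, 22 (5 total).

5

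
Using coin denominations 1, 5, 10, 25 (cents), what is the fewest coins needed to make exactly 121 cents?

7

121 − 4×25→21 − 2×10→1 − 1×1→0
Total coins = 4 + 2 + 1 = 7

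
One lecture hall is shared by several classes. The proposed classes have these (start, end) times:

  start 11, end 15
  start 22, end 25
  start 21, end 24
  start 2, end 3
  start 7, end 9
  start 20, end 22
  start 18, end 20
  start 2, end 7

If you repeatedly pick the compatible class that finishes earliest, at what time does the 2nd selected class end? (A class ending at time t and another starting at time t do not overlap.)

Sorted by end: (2,3)  (2,7)  (7,9)  (11,15)  (18,20)  (20,22)  (21,24)  (22,25)
take (2,3); take (7,9); take (11,15); take (18,20); take (20,22); take (22,25).
Selected: (2,3) (7,9) (11,15) (18,20) (20,22) (22,25)

9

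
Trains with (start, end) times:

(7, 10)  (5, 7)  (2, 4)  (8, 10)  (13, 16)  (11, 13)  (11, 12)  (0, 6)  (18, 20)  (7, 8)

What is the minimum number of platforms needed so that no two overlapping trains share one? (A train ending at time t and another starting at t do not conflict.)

Count concurrent intervals with a sweep; the peak is the room count.
starts: [0, 2, 5, 7, 7, 8, 11, 11, 13, 18]
ends:   [4, 6, 7, 8, 10, 10, 12, 13, 16, 20]
s0→1 s2→2  — peak 2.

2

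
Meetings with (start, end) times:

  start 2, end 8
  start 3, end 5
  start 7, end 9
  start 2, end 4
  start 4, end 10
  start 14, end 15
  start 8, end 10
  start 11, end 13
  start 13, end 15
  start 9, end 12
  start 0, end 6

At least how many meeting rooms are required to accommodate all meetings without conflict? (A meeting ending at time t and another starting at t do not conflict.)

4

The answer is the maximum number of intervals overlapping at any instant.
starts: [0, 2, 2, 3, 4, 7, 8, 9, 11, 13, 14]
ends:   [4, 5, 6, 8, 9, 10, 10, 12, 13, 15, 15]
s0→1 s2→2 s2→3 s3→4  — peak 4.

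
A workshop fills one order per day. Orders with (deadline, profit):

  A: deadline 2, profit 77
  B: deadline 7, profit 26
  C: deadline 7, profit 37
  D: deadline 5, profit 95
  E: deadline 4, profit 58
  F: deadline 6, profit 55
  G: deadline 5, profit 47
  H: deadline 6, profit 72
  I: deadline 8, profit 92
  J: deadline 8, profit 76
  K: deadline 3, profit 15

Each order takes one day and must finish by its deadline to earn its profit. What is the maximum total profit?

572

Sort by profit descending; place each in the latest free slot ≤ its deadline.
Profit order: D=95 I=92 A=77 J=76 H=72 E=58 F=55 G=47 C=37 B=26 K=15
Assign: D→slot 5, I→slot 8, A→slot 2, J→slot 7, H→slot 6, E→slot 4, F→slot 3, G→slot 1, C skipped, B skipped, K skipped.
Slots: [1:G] [2:A] [3:F] [4:E] [5:D] [6:H] [7:J] [8:I]
Profit = 47 + 77 + 55 + 58 + 95 + 72 + 76 + 92 = 572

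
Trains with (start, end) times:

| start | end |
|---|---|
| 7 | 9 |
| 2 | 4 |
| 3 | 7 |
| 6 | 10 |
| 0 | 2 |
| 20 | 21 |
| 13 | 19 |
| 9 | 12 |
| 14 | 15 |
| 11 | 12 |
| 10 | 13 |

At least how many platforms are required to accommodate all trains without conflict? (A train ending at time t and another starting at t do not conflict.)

3

starts: [0, 2, 3, 6, 7, 9, 10, 11, 13, 14, 20]
ends:   [2, 4, 7, 9, 10, 12, 12, 13, 15, 19, 21]
s0→1 e2→0 s2→1 s3→2 e4→1 s6→2 e7→1 s7→2 e9→1 s9→2 e10→1 s10→2 s11→3  — peak 3.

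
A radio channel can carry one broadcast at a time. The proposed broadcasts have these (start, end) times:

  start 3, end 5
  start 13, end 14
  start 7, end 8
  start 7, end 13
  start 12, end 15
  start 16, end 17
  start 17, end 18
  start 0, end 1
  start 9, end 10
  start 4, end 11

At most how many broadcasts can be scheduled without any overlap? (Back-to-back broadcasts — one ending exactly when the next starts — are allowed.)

7

By end time: (0,1), (3,5), (7,8), (9,10), (4,11), (7,13), (13,14), (12,15), (16,17), (17,18).
Pick (0,1); next start ≥ 1 → (3,5); next start ≥ 5 → (7,8); next start ≥ 8 → (9,10); next start ≥ 10 → (13,14); next start ≥ 14 → (16,17); next start ≥ 17 → (17,18).
Selected 7 broadcasts.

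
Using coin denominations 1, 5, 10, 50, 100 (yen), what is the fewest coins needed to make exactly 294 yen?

294 − 2×100→94 − 1×50→44 − 4×10→4 − 4×1→0
Total coins = 2 + 1 + 4 + 4 = 11

11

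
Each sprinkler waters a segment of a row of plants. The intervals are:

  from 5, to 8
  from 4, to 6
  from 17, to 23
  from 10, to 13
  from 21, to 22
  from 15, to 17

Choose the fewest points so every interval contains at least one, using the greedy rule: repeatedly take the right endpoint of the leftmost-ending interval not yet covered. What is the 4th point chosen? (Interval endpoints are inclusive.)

By right end: [4,6]  [5,8]  [10,13]  [15,17]  [21,22]  [17,23]
[4,6] uncovered → point at 6; [10,13] uncovered → point at 13; [15,17] uncovered → point at 17; [21,22] uncovered → point at 22.
Points: 6, 13, 17, 22 (4 total).

22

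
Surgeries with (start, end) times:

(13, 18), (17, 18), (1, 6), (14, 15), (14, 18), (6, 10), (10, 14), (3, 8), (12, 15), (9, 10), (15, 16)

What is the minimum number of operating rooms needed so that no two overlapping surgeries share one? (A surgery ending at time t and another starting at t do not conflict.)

4

Count concurrent intervals with a sweep; the peak is the room count.
Events (time:±→running): 1:+→1 3:+→2 6:-→1 6:+→2 8:-→1 9:+→2 10:-→1 10:-→0 10:+→1 12:+→2 13:+→3 14:-→2 14:+→3 14:+→4 … peak 4.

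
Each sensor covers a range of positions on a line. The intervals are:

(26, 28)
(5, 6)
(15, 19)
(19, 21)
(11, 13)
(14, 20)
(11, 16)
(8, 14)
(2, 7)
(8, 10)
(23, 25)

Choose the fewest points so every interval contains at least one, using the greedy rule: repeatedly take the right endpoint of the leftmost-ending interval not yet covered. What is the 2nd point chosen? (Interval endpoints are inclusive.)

10

Sorted: [5,6] [2,7] [8,10] [11,13] [8,14] [11,16] [15,19] [14,20] [19,21] [23,25] [26,28]
{[5,6],[2,7]} hit by 6; {[8,10]} hit by 10; {[11,13],[8,14],[11,16]} hit by 13; {[15,19],[14,20],[19,21]} hit by 19; {[23,25]} hit by 25; {[26,28]} hit by 28.
Points: 6, 10, 13, 19, 25, 28 (6 total).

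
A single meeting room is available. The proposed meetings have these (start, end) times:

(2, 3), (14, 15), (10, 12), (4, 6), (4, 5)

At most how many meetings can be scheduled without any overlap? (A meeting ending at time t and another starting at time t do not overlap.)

Sort by end time and greedily take each interval whose start is ≥ the last chosen end.
By end time: (2,3), (4,5), (4,6), (10,12), (14,15).
Pick (2,3); next start ≥ 3 → (4,5); next start ≥ 5 → (10,12); next start ≥ 12 → (14,15).
Selected 4 meetings.

4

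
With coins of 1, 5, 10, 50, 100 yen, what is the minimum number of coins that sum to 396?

10

Use the largest denomination that fits, subtract, and repeat.
396 − 3×100→96 − 1×50→46 − 4×10→6 − 1×5→1 − 1×1→0
Total coins = 3 + 1 + 4 + 1 + 1 = 10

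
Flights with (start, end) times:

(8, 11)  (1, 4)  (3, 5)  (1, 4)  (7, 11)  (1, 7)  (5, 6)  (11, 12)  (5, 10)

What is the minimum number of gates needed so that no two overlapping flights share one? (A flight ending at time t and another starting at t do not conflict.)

Count concurrent intervals with a sweep; the peak is the room count.
Events (time:±→running): 1:+→1 1:+→2 1:+→3 3:+→4 … peak 4.

4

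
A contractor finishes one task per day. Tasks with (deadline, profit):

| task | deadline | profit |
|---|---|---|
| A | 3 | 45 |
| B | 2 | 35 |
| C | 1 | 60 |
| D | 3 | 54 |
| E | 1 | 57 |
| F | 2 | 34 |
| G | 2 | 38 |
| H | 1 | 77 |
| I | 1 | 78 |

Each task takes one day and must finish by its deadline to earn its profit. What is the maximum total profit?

Take jobs in profit order; each goes to the latest open slot no later than its deadline.
Profit order: I=78 H=77 C=60 E=57 D=54 A=45 G=38 B=35 F=34
Assign: I→slot 1, H skipped, C skipped, E skipped, D→slot 3, A→slot 2, G skipped, B skipped, F skipped.
Slots: [1:I] [2:A] [3:D]
Profit = 78 + 45 + 54 = 177

177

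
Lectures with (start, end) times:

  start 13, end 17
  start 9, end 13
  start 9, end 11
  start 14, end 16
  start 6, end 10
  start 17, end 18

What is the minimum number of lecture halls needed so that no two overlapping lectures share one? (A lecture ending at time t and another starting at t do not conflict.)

3

The answer is the maximum number of intervals overlapping at any instant.
Events (time:±→running): 6:+→1 9:+→2 9:+→3 … peak 3.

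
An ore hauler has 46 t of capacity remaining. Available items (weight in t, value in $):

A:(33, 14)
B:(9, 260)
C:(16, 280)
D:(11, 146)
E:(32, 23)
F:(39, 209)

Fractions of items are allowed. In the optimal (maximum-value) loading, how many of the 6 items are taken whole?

3

Sort by value per unit weight and fill in that order.
Order: B (260/9=28.89) > C (280/16=17.50) > D (146/11=13.27) > F (209/39=5.36) > E (23/32=0.72) > A (14/33=0.42)
Fill: take B (9 @ 260) → take C (16 @ 280) → take D (11 @ 146) → take 10/39 of F → 53.59; 46/46 used.
3 item(s) taken whole; one partial (take 10/39 of F).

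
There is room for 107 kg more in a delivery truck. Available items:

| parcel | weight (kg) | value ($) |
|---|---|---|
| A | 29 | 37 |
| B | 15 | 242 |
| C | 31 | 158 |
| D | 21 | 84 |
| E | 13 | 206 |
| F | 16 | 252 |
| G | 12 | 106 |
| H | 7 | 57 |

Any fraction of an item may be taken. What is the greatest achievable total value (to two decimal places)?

1073.00

Sort by value per unit weight and fill in that order.
Order: B (242/15=16.13) > E (206/13=15.85) > F (252/16=15.75) > G (106/12=8.83) > H (57/7=8.14) > C (158/31=5.10) > D (84/21=4.00) > A (37/29=1.28)
Fill: take B (15 @ 242) → take E (13 @ 206) → take F (16 @ 252) → take G (12 @ 106) → take H (7 @ 57) → take C (31 @ 158) → take 13/21 of D → 52.00; 107/107 used.
Total value = 1073.00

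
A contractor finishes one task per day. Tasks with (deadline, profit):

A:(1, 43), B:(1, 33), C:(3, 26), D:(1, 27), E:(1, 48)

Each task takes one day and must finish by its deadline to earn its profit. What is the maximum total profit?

By profit: E(d1,48), A(d1,43), B(d1,33), D(d1,27), C(d3,26)
E→slot 1; A skipped; B skipped; D skipped; C→slot 3.
Profit = 48 + 26 = 74

74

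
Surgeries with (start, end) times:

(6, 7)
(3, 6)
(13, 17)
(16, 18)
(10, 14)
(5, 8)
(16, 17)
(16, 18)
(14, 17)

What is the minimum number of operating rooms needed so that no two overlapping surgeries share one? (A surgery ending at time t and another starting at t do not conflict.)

Count concurrent intervals with a sweep; the peak is the room count.
starts: [3, 5, 6, 10, 13, 14, 16, 16, 16]
ends:   [6, 7, 8, 14, 17, 17, 17, 18, 18]
s3→1 s5→2 e6→1 s6→2 e7→1 e8→0 s10→1 s13→2 e14→1 s14→2 s16→3 s16→4 s16→5  — peak 5.

5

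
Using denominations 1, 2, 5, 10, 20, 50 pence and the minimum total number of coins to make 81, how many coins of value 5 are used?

81 − 1×50→31 − 1×20→11 − 1×10→1 − 1×1→0
Count of 5: 0

0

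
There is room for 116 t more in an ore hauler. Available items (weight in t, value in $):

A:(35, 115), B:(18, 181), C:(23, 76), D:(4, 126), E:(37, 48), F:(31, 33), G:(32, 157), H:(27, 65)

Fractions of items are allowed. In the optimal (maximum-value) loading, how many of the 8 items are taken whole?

Order: D (126/4=31.50) > B (181/18=10.06) > G (157/32=4.91) > C (76/23=3.30) > A (115/35=3.29) > H (65/27=2.41) > E (48/37=1.30) > F (33/31=1.06)
Fill: take D (4 @ 126) → take B (18 @ 181) → take G (32 @ 157) → take C (23 @ 76) → take A (35 @ 115) → take 4/27 of H → 9.63; 116/116 used.
5 item(s) taken whole; one partial (take 4/27 of H).

5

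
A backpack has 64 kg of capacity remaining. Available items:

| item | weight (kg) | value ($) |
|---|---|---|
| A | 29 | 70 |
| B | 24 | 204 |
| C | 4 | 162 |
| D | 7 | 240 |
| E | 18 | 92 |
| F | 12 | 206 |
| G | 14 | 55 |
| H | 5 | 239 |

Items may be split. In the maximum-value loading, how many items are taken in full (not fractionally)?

5

Greedy by value/weight ratio, highest first.
Order: H (239/5=47.80) > C (162/4=40.50) > D (240/7=34.29) > F (206/12=17.17) > B (204/24=8.50) > E (92/18=5.11) > G (55/14=3.93) > A (70/29=2.41)
Fill: take H (5 @ 239) → take C (4 @ 162) → take D (7 @ 240) → take F (12 @ 206) → take B (24 @ 204) → take 12/18 of E → 61.33; 64/64 used.
5 item(s) taken whole; one partial (take 12/18 of E).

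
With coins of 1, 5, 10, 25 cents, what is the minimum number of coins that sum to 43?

6

43 = 1×25 + 1×10 + 1×5 + 3×1
Total coins = 1 + 1 + 1 + 3 = 6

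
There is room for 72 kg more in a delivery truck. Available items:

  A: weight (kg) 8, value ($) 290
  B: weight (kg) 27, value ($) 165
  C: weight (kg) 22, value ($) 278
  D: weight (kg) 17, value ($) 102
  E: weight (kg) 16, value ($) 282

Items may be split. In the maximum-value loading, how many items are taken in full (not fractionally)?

Ratios (sorted): A 36.25, E 17.62, C 12.64, B 6.11, D 6.00
take A (8 @ 290); take E (16 @ 282); take C (22 @ 278); take 26/27 of B → 158.89. Capacity used 72/72.
3 item(s) taken whole; one partial (take 26/27 of B).

3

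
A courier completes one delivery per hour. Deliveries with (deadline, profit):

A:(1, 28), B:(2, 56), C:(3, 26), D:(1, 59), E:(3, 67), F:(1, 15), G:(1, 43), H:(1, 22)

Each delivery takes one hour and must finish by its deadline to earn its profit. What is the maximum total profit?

182

Take jobs in profit order; each goes to the latest open slot no later than its deadline.
Profit order: E=67 D=59 B=56 G=43 A=28 C=26 H=22 F=15
Assign: E→slot 3, D→slot 1, B→slot 2, G skipped, A skipped, C skipped, H skipped, F skipped.
Slots: [1:D] [2:B] [3:E]
Profit = 59 + 56 + 67 = 182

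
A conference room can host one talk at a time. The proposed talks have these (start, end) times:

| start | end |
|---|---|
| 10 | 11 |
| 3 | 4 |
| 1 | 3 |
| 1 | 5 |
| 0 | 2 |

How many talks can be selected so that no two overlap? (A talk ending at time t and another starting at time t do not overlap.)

3

Greedy by earliest finish: after sorting by end time, pick each interval compatible with the last pick.
By end time: (0,2), (1,3), (3,4), (1,5), (10,11).
Pick (0,2); next start ≥ 2 → (3,4); next start ≥ 4 → (10,11).
Selected 3 talks.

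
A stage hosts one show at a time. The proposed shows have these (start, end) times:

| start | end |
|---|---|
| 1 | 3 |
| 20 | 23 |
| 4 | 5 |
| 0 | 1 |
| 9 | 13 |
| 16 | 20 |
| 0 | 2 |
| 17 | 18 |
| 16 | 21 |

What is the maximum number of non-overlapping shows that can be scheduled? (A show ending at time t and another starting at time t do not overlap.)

6

Greedy by earliest finish: after sorting by end time, pick each interval compatible with the last pick.
Sorted by end: (0,1)  (0,2)  (1,3)  (4,5)  (9,13)  (17,18)  (16,20)  (16,21)  (20,23)
take (0,1); take (1,3); take (4,5); take (9,13); take (17,18); take (20,23).
Selected 6 shows.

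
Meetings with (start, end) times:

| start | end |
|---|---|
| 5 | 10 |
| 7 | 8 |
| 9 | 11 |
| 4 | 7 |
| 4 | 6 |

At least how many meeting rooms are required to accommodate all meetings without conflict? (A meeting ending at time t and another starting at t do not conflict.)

3

Count concurrent intervals with a sweep; the peak is the room count.
starts: [4, 4, 5, 7, 9]
ends:   [6, 7, 8, 10, 11]
s4→1 s4→2 s5→3  — peak 3.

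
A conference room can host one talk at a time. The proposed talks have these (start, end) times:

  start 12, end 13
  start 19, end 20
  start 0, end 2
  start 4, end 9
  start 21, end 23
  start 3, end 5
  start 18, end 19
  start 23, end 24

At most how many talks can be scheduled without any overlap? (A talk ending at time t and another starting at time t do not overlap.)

Sort by end time and greedily take each interval whose start is ≥ the last chosen end.
Sorted by end: (0,2)  (3,5)  (4,9)  (12,13)  (18,19)  (19,20)  (21,23)  (23,24)
take (0,2); take (3,5); skip (4,9); take (12,13); take (18,19); take (19,20); take (21,23); take (23,24).
Selected 7 talks.

7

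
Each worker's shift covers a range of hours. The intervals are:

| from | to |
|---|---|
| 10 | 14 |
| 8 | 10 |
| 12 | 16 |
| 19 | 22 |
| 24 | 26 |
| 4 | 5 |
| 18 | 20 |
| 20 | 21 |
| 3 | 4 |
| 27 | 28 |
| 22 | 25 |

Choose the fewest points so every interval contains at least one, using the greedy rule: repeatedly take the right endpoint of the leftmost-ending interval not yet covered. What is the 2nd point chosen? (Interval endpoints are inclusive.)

By right end: [3,4]  [4,5]  [8,10]  [10,14]  [12,16]  [18,20]  [20,21]  [19,22]  [22,25]  [24,26]  [27,28]
[3,4] uncovered → point at 4; [8,10] uncovered → point at 10; [12,16] uncovered → point at 16; [18,20] uncovered → point at 20; [22,25] uncovered → point at 25; [27,28] uncovered → point at 28.
Points: 4, 10, 16, 20, 25, 28 (6 total).

10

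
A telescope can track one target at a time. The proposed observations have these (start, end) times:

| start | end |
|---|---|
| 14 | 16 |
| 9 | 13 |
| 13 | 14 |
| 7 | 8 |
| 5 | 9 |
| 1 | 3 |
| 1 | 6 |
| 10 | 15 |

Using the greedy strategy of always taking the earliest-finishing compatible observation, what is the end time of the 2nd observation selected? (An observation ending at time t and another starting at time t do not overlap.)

8

Greedy by earliest finish: after sorting by end time, pick each interval compatible with the last pick.
By end time: (1,3), (1,6), (7,8), (5,9), (9,13), (13,14), (10,15), (14,16).
Pick (1,3); next start ≥ 3 → (7,8); next start ≥ 8 → (9,13); next start ≥ 13 → (13,14); next start ≥ 14 → (14,16).
Selected: (1,3) (7,8) (9,13) (13,14) (14,16)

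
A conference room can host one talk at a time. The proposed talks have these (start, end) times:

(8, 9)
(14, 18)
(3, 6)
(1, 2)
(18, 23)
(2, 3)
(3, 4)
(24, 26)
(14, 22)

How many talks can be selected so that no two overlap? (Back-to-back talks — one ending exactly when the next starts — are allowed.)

7

Sorted by end: (1,2)  (2,3)  (3,4)  (3,6)  (8,9)  (14,18)  (14,22)  (18,23)  (24,26)
take (1,2); take (2,3); take (3,4); take (8,9); take (14,18); take (18,23); take (24,26).
Selected 7 talks.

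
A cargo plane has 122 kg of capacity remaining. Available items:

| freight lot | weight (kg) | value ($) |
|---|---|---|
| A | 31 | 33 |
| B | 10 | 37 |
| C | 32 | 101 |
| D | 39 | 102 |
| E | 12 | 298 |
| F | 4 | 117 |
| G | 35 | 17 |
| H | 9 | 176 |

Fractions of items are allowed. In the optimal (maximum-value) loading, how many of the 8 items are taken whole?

6

Sort by value per unit weight and fill in that order.
Order: F (117/4=29.25) > E (298/12=24.83) > H (176/9=19.56) > B (37/10=3.70) > C (101/32=3.16) > D (102/39=2.62) > A (33/31=1.06) > G (17/35=0.49)
Fill: take F (4 @ 117) → take E (12 @ 298) → take H (9 @ 176) → take B (10 @ 37) → take C (32 @ 101) → take D (39 @ 102) → take 16/31 of A → 17.03; 122/122 used.
6 item(s) taken whole; one partial (take 16/31 of A).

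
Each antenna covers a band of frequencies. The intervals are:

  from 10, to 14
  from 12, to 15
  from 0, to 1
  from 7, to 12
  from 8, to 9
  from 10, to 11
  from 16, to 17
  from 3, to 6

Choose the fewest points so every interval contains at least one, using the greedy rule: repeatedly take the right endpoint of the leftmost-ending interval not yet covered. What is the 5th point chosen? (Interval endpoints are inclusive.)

15

By right end: [0,1]  [3,6]  [8,9]  [10,11]  [7,12]  [10,14]  [12,15]  [16,17]
[0,1] uncovered → point at 1; [3,6] uncovered → point at 6; [8,9] uncovered → point at 9; [10,11] uncovered → point at 11; [12,15] uncovered → point at 15; [16,17] uncovered → point at 17.
Points: 1, 6, 9, 11, 15, 17 (6 total).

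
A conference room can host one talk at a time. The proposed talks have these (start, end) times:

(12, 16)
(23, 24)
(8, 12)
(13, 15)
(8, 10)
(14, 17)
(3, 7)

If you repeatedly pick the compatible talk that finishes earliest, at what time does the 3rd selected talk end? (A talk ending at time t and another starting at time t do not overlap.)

15

Greedy by earliest finish: after sorting by end time, pick each interval compatible with the last pick.
By end time: (3,7), (8,10), (8,12), (13,15), (12,16), (14,17), (23,24).
Pick (3,7); next start ≥ 7 → (8,10); next start ≥ 10 → (13,15); next start ≥ 15 → (23,24).
Selected: (3,7) (8,10) (13,15) (23,24)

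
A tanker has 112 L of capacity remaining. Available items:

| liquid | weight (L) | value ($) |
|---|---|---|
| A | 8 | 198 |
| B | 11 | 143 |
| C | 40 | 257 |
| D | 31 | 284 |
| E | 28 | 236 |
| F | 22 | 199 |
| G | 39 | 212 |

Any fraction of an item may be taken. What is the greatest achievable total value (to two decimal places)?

1137.10

Order: A (198/8=24.75) > B (143/11=13.00) > D (284/31=9.16) > F (199/22=9.05) > E (236/28=8.43) > C (257/40=6.42) > G (212/39=5.44)
Fill: take A (8 @ 198) → take B (11 @ 143) → take D (31 @ 284) → take F (22 @ 199) → take E (28 @ 236) → take 12/40 of C → 77.10; 112/112 used.
Total value = 1137.10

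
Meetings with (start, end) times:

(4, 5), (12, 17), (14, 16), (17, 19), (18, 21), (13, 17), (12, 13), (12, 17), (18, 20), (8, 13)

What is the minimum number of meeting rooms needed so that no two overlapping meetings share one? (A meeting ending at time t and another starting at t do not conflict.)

The answer is the maximum number of intervals overlapping at any instant.
starts: [4, 8, 12, 12, 12, 13, 14, 17, 18, 18]
ends:   [5, 13, 13, 16, 17, 17, 17, 19, 20, 21]
s4→1 e5→0 s8→1 s12→2 s12→3 s12→4  — peak 4.

4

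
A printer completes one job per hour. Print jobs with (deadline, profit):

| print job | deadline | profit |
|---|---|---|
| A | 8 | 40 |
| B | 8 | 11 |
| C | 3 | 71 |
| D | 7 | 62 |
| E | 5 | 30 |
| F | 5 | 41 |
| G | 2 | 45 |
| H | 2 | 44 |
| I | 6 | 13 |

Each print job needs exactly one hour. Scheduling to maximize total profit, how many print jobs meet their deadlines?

8

Sort by profit descending; place each in the latest free slot ≤ its deadline.
By profit: C(d3,71), D(d7,62), G(d2,45), H(d2,44), F(d5,41), A(d8,40), E(d5,30), I(d6,13), B(d8,11)
C→slot 3; D→slot 7; G→slot 2; H→slot 1; F→slot 5; A→slot 8; E→slot 4; I→slot 6; B skipped.
8 of 9 scheduled.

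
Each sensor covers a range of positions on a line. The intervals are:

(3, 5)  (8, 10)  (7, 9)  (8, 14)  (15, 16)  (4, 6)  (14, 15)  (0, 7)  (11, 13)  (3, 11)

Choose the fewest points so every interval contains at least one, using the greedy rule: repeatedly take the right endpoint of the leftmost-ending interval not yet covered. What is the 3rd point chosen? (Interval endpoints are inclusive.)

Process intervals by earliest right end; each time one isn't hit yet, stab at its right endpoint.
Sorted: [3,5] [4,6] [0,7] [7,9] [8,10] [3,11] [11,13] [8,14] [14,15] [15,16]
{[3,5],[4,6],[0,7]} hit by 5; {[7,9],[8,10],[3,11]} hit by 9; {[11,13],[8,14]} hit by 13; {[14,15],[15,16]} hit by 15.
Points: 5, 9, 13, 15 (4 total).

13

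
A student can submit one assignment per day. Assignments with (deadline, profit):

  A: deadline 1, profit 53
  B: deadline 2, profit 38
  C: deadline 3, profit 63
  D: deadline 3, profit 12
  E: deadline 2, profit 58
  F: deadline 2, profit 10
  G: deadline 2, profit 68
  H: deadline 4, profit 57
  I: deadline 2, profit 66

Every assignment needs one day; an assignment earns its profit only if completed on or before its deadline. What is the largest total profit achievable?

Sort by profit descending; place each in the latest free slot ≤ its deadline.
Profit order: G=68 I=66 C=63 E=58 H=57 A=53 B=38 D=12 F=10
Assign: G→slot 2, I→slot 1, C→slot 3, E skipped, H→slot 4, A skipped, B skipped, D skipped, F skipped.
Slots: [1:I] [2:G] [3:C] [4:H]
Profit = 66 + 68 + 63 + 57 = 254

254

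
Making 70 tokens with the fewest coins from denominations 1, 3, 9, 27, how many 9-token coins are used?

70 − 2×27→16 − 1×9→7 − 2×3→1 − 1×1→0
Count of 9: 1

1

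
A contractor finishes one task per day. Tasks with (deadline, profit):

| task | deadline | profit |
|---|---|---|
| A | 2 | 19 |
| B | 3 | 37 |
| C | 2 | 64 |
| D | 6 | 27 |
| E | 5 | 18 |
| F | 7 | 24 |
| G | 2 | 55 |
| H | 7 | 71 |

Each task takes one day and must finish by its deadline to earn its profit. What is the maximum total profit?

296

Profit order: H=71 C=64 G=55 B=37 D=27 F=24 A=19 E=18
Assign: H→slot 7, C→slot 2, G→slot 1, B→slot 3, D→slot 6, F→slot 5, A skipped, E→slot 4.
Slots: [1:G] [2:C] [3:B] [4:E] [5:F] [6:D] [7:H]
Profit = 55 + 64 + 37 + 18 + 24 + 27 + 71 = 296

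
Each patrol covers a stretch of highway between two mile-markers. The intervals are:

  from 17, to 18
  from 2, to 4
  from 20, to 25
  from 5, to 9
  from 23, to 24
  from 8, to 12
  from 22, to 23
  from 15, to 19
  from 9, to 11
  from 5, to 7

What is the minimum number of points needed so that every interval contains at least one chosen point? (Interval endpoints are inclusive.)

5

Process intervals by earliest right end; each time one isn't hit yet, stab at its right endpoint.
By right end: [2,4]  [5,7]  [5,9]  [9,11]  [8,12]  [17,18]  [15,19]  [22,23]  [23,24]  [20,25]
[2,4] uncovered → point at 4; [5,7] uncovered → point at 7; [9,11] uncovered → point at 11; [17,18] uncovered → point at 18; [22,23] uncovered → point at 23.
Points: 4, 7, 11, 18, 23 (5 total).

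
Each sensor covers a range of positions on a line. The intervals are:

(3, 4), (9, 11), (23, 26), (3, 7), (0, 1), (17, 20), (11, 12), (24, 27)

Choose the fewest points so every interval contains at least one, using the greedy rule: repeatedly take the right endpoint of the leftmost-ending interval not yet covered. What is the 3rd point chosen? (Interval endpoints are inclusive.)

11

Sort by right endpoint; whenever an interval is uncovered, place a point at its right end.
Sorted: [0,1] [3,4] [3,7] [9,11] [11,12] [17,20] [23,26] [24,27]
{[0,1]} hit by 1; {[3,4],[3,7]} hit by 4; {[9,11],[11,12]} hit by 11; {[17,20]} hit by 20; {[23,26],[24,27]} hit by 26.
Points: 1, 4, 11, 20, 26 (5 total).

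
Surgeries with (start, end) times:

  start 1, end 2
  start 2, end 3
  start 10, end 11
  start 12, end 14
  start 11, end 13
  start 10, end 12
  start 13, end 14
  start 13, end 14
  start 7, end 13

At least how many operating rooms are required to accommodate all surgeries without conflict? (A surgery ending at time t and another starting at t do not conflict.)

The answer is the maximum number of intervals overlapping at any instant.
starts: [1, 2, 7, 10, 10, 11, 12, 13, 13]
ends:   [2, 3, 11, 12, 13, 13, 14, 14, 14]
s1→1 e2→0 s2→1 e3→0 s7→1 s10→2 s10→3  — peak 3.

3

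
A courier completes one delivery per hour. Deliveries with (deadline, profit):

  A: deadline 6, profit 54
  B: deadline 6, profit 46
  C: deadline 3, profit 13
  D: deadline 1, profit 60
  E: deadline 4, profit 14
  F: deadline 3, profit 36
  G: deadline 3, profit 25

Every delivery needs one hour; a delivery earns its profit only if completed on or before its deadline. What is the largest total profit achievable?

235

Take jobs in profit order; each goes to the latest open slot no later than its deadline.
Profit order: D=60 A=54 B=46 F=36 G=25 E=14 C=13
Assign: D→slot 1, A→slot 6, B→slot 5, F→slot 3, G→slot 2, E→slot 4, C skipped.
Slots: [1:D] [2:G] [3:F] [4:E] [5:B] [6:A]
Profit = 60 + 25 + 36 + 14 + 46 + 54 = 235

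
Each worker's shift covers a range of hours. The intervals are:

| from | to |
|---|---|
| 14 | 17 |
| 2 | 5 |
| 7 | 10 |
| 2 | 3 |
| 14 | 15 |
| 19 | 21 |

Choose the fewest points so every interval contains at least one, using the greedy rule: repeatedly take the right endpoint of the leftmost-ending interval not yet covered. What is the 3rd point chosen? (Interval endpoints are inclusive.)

By right end: [2,3]  [2,5]  [7,10]  [14,15]  [14,17]  [19,21]
[2,3] uncovered → point at 3; [7,10] uncovered → point at 10; [14,15] uncovered → point at 15; [19,21] uncovered → point at 21.
Points: 3, 10, 15, 21 (4 total).

15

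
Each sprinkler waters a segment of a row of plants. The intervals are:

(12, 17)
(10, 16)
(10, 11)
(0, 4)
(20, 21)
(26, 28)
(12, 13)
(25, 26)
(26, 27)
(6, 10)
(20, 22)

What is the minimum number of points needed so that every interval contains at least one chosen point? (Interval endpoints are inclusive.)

Sort by right endpoint; whenever an interval is uncovered, place a point at its right end.
Sorted: [0,4] [6,10] [10,11] [12,13] [10,16] [12,17] [20,21] [20,22] [25,26] [26,27] [26,28]
{[0,4]} hit by 4; {[6,10],[10,11]} hit by 10; {[12,13],[10,16],[12,17]} hit by 13; {[20,21],[20,22]} hit by 21; {[25,26],[26,27],[26,28]} hit by 26.
Points: 4, 10, 13, 21, 26 (5 total).

5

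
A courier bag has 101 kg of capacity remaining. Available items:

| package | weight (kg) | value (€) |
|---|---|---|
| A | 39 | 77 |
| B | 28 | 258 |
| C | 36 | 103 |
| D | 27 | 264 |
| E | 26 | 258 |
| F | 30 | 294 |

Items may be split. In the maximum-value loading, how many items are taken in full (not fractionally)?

Greedy by value/weight ratio, highest first.
Order: E (258/26=9.92) > F (294/30=9.80) > D (264/27=9.78) > B (258/28=9.21) > C (103/36=2.86) > A (77/39=1.97)
Fill: take E (26 @ 258) → take F (30 @ 294) → take D (27 @ 264) → take 18/28 of B → 165.86; 101/101 used.
3 item(s) taken whole; one partial (take 18/28 of B).

3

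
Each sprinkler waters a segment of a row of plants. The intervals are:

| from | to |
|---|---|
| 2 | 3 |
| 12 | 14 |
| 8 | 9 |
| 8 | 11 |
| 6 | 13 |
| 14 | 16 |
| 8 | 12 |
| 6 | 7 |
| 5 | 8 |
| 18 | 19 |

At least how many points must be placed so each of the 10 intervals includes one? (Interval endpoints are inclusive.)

5

Sort by right endpoint; whenever an interval is uncovered, place a point at its right end.
By right end: [2,3]  [6,7]  [5,8]  [8,9]  [8,11]  [8,12]  [6,13]  [12,14]  [14,16]  [18,19]
[2,3] uncovered → point at 3; [6,7] uncovered → point at 7; [8,9] uncovered → point at 9; [12,14] uncovered → point at 14; [18,19] uncovered → point at 19.
Points: 3, 7, 9, 14, 19 (5 total).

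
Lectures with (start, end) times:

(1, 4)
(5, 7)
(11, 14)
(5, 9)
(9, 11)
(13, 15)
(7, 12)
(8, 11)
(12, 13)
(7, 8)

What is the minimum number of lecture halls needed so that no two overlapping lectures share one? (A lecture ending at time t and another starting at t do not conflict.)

3

The answer is the maximum number of intervals overlapping at any instant.
starts: [1, 5, 5, 7, 7, 8, 9, 11, 12, 13]
ends:   [4, 7, 8, 9, 11, 11, 12, 13, 14, 15]
s1→1 e4→0 s5→1 s5→2 e7→1 s7→2 s7→3  — peak 3.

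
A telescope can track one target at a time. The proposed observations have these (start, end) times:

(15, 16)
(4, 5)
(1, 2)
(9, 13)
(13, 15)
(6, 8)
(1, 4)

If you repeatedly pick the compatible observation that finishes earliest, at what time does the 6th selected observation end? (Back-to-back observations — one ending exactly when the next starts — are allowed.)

16

By end time: (1,2), (1,4), (4,5), (6,8), (9,13), (13,15), (15,16).
Pick (1,2); next start ≥ 2 → (4,5); next start ≥ 5 → (6,8); next start ≥ 8 → (9,13); next start ≥ 13 → (13,15); next start ≥ 15 → (15,16).
Selected: (1,2) (4,5) (6,8) (9,13) (13,15) (15,16)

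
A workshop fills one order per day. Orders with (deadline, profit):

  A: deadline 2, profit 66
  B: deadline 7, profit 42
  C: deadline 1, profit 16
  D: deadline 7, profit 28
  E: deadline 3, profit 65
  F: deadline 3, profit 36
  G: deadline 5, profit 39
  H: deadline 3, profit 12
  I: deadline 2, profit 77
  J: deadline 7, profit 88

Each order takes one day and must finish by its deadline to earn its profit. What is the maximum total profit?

By profit: J(d7,88), I(d2,77), A(d2,66), E(d3,65), B(d7,42), G(d5,39), F(d3,36), D(d7,28), C(d1,16), H(d3,12)
J→slot 7; I→slot 2; A→slot 1; E→slot 3; B→slot 6; G→slot 5; F skipped; D→slot 4; C skipped; H skipped.
Profit = 66 + 77 + 65 + 28 + 39 + 42 + 88 = 405

405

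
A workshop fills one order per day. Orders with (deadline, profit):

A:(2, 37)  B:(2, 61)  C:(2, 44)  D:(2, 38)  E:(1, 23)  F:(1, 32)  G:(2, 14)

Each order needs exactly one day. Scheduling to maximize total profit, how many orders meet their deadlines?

2

Take jobs in profit order; each goes to the latest open slot no later than its deadline.
By profit: B(d2,61), C(d2,44), D(d2,38), A(d2,37), F(d1,32), E(d1,23), G(d2,14)
B→slot 2; C→slot 1; D skipped; A skipped; F skipped; E skipped; G skipped.
2 of 7 scheduled.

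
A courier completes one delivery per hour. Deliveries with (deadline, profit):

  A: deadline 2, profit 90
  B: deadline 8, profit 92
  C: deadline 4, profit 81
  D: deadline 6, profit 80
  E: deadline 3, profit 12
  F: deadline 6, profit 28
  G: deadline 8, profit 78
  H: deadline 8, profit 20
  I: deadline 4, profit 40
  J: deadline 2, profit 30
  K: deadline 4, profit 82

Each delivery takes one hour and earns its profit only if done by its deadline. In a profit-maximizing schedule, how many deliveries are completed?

Profit order: B=92 A=90 K=82 C=81 D=80 G=78 I=40 J=30 F=28 H=20 E=12
Assign: B→slot 8, A→slot 2, K→slot 4, C→slot 3, D→slot 6, G→slot 7, I→slot 1, J skipped, F→slot 5, H skipped, E skipped.
Slots: [1:I] [2:A] [3:C] [4:K] [5:F] [6:D] [7:G] [8:B]
8 of 11 scheduled.

8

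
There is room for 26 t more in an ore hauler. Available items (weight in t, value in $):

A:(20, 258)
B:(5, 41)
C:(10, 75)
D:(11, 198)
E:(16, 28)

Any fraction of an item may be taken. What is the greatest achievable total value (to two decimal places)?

Order: D (198/11=18.00) > A (258/20=12.90) > B (41/5=8.20) > C (75/10=7.50) > E (28/16=1.75)
Fill: take D (11 @ 198) → take 15/20 of A → 193.50; 26/26 used.
Total value = 391.50

391.50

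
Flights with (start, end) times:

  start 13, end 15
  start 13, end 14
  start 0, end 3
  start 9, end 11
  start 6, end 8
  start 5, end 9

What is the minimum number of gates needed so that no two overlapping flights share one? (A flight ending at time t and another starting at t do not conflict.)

The answer is the maximum number of intervals overlapping at any instant.
Events (time:±→running): 0:+→1 3:-→0 5:+→1 6:+→2 … peak 2.

2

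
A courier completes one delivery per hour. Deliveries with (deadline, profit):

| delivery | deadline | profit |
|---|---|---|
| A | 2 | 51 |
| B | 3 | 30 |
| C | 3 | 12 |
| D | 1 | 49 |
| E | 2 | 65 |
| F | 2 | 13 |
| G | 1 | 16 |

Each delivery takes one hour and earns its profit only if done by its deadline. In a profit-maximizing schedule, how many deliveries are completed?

Take jobs in profit order; each goes to the latest open slot no later than its deadline.
By profit: E(d2,65), A(d2,51), D(d1,49), B(d3,30), G(d1,16), F(d2,13), C(d3,12)
E→slot 2; A→slot 1; D skipped; B→slot 3; G skipped; F skipped; C skipped.
3 of 7 scheduled.

3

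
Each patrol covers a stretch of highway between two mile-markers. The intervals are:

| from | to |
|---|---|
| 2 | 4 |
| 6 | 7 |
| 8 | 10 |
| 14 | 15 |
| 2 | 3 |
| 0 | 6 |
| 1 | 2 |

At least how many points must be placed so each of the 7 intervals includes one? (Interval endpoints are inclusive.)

4

Process intervals by earliest right end; each time one isn't hit yet, stab at its right endpoint.
By right end: [1,2]  [2,3]  [2,4]  [0,6]  [6,7]  [8,10]  [14,15]
[1,2] uncovered → point at 2; [6,7] uncovered → point at 7; [8,10] uncovered → point at 10; [14,15] uncovered → point at 15.
Points: 2, 7, 10, 15 (4 total).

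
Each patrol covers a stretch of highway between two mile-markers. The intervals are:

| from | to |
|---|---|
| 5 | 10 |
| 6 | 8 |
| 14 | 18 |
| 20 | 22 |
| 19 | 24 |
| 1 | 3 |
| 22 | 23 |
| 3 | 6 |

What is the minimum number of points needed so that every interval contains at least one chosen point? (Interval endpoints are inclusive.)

Sort by right endpoint; whenever an interval is uncovered, place a point at its right end.
Sorted: [1,3] [3,6] [6,8] [5,10] [14,18] [20,22] [22,23] [19,24]
{[1,3],[3,6]} hit by 3; {[6,8],[5,10]} hit by 8; {[14,18]} hit by 18; {[20,22],[22,23],[19,24]} hit by 22.
Points: 3, 8, 18, 22 (4 total).

4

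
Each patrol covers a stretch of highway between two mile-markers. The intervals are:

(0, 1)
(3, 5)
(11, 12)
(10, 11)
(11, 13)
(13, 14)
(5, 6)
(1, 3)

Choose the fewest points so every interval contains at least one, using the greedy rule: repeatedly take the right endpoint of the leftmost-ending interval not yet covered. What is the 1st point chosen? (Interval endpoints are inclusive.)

1

Sorted: [0,1] [1,3] [3,5] [5,6] [10,11] [11,12] [11,13] [13,14]
{[0,1],[1,3]} hit by 1; {[3,5],[5,6]} hit by 5; {[10,11],[11,12],[11,13]} hit by 11; {[13,14]} hit by 14.
Points: 1, 5, 11, 14 (4 total).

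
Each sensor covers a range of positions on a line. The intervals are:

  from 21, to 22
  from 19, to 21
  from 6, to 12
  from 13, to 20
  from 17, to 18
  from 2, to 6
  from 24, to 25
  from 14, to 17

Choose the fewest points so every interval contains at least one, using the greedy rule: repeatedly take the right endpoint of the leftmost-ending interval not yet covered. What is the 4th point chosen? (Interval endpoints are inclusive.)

25

Sort by right endpoint; whenever an interval is uncovered, place a point at its right end.
Sorted: [2,6] [6,12] [14,17] [17,18] [13,20] [19,21] [21,22] [24,25]
{[2,6],[6,12]} hit by 6; {[14,17],[17,18],[13,20]} hit by 17; {[19,21],[21,22]} hit by 21; {[24,25]} hit by 25.
Points: 6, 17, 21, 25 (4 total).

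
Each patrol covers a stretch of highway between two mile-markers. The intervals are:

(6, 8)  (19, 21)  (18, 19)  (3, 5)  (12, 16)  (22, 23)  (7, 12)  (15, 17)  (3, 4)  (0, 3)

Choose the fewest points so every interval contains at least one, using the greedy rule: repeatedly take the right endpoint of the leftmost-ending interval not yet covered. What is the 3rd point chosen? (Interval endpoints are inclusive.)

16

Sorted: [0,3] [3,4] [3,5] [6,8] [7,12] [12,16] [15,17] [18,19] [19,21] [22,23]
{[0,3],[3,4],[3,5]} hit by 3; {[6,8],[7,12]} hit by 8; {[12,16],[15,17]} hit by 16; {[18,19],[19,21]} hit by 19; {[22,23]} hit by 23.
Points: 3, 8, 16, 19, 23 (5 total).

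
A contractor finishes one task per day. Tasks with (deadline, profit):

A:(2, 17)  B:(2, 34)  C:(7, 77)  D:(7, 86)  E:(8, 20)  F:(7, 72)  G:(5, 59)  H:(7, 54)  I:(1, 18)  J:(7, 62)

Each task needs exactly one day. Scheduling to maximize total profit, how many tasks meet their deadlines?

By profit: D(d7,86), C(d7,77), F(d7,72), J(d7,62), G(d5,59), H(d7,54), B(d2,34), E(d8,20), I(d1,18), A(d2,17)
D→slot 7; C→slot 6; F→slot 5; J→slot 4; G→slot 3; H→slot 2; B→slot 1; E→slot 8; I skipped; A skipped.
8 of 10 scheduled.

8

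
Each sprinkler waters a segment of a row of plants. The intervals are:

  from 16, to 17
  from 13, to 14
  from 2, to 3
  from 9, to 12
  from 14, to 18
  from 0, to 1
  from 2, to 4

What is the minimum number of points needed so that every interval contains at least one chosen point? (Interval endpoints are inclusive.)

5

Process intervals by earliest right end; each time one isn't hit yet, stab at its right endpoint.
By right end: [0,1]  [2,3]  [2,4]  [9,12]  [13,14]  [16,17]  [14,18]
[0,1] uncovered → point at 1; [2,3] uncovered → point at 3; [9,12] uncovered → point at 12; [13,14] uncovered → point at 14; [16,17] uncovered → point at 17.
Points: 1, 3, 12, 14, 17 (5 total).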